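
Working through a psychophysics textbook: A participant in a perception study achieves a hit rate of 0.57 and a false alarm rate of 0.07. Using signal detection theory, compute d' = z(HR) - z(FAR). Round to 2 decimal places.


d' = z(HR) - z(FAR)
z(0.57) = 0.1764
z(0.07) = -1.4758
d' = 0.1764 - -1.4758
= 1.65


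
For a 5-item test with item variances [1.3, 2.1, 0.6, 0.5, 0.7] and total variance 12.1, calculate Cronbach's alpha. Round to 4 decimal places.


alpha = (k/(k-1)) * (1 - sum(s_i^2)/s_total^2)
sum(item variances) = 5.2
k/(k-1) = 5/4 = 1.25
1 - 5.2/12.1 = 1 - 0.429752 = 0.570248
alpha = 1.25 * 0.570248
= 0.7128


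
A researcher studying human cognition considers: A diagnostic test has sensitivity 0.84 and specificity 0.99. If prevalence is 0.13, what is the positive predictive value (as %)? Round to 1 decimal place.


PPV = (sens * prev) / (sens * prev + (1-spec) * (1-prev))
Numerator = 0.84 * 0.13 = 0.1092
P(positive and no disease) = (1 - spec) * (1 - prev) = (1 - 0.99) * (1 - 0.13) = 0.0087
Denominator = 0.1092 + 0.0087 = 0.1179
PPV = 0.1092 / 0.1179 = 0.926209
As percentage = 92.6


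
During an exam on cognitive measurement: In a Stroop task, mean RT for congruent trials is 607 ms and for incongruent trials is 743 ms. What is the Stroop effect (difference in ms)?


Stroop effect = RT(incongruent) - RT(congruent)
= 743 - 607
= 136 ms


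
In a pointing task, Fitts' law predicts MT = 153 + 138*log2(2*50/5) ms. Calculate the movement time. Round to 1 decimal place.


MT = 153 + 138 * log2(2*50/5)
2D/W = 20.0
log2(20.0) = 4.3219
MT = 153 + 138 * 4.3219
= 749.4 ms


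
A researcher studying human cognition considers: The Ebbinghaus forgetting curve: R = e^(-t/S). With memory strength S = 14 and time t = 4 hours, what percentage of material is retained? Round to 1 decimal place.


R = e^(-t/S)
-t/S = -4/14 = -0.285714
R = e^(-0.285714) = 0.751478
Percentage = 0.751478 * 100
= 75.1


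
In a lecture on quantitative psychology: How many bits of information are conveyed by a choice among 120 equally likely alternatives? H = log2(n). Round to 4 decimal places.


H = log2(n)
H = log2(120)
= 6.9069


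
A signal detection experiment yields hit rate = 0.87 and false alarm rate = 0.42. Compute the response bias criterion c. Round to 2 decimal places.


c = -0.5 * (z(HR) + z(FAR))
z(0.87) = 1.1264
z(0.42) = -0.2019
c = -0.5 * (1.1264 + -0.2019)
= -0.5 * 0.9245
= -0.46


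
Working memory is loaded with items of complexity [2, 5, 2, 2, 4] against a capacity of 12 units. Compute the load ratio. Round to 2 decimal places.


Total complexity = 2 + 5 + 2 + 2 + 4 = 15
Load = total / capacity = 15 / 12
= 1.25


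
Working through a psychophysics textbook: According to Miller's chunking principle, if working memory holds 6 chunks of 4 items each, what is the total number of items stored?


Total items = chunks * items_per_chunk
= 6 * 4
= 24


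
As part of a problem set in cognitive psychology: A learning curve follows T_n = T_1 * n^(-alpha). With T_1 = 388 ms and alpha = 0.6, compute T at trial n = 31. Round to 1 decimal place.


T_n = 388 * 31^(-0.6)
31^(-0.6) = 0.127404
T_n = 388 * 0.127404
= 49.4 ms


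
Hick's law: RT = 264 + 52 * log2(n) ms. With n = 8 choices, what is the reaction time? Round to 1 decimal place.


RT = 264 + 52 * log2(8)
log2(8) = 3.0
RT = 264 + 52 * 3.0
= 264 + 156.0
= 420.0 ms


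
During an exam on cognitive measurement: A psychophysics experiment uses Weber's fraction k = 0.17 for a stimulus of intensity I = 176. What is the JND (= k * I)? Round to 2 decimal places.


JND = k * I
JND = 0.17 * 176
= 29.92


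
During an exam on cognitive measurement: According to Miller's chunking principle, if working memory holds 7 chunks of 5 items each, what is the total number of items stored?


Total items = chunks * items_per_chunk
= 7 * 5
= 35


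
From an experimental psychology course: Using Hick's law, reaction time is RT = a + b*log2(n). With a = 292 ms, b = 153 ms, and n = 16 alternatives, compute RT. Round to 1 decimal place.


RT = 292 + 153 * log2(16)
log2(16) = 4.0
RT = 292 + 153 * 4.0
= 292 + 612.0
= 904.0 ms


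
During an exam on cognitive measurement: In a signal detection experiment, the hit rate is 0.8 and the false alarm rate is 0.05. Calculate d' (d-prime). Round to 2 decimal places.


d' = z(HR) - z(FAR)
z(0.8) = 0.8416
z(0.05) = -1.6449
d' = 0.8416 - -1.6449
= 2.49


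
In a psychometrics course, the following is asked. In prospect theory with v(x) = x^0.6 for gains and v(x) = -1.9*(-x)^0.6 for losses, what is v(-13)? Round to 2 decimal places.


Since x = -13 < 0, use v(x) = -lambda*(-x)^alpha
(-x) = 13
13^0.6 = 4.6598
v(-13) = -1.9 * 4.6598
= -8.85


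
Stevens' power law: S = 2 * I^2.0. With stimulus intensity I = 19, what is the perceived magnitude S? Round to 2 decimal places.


S = 2 * 19^2.0
19^2.0 = 361.0
S = 2 * 361.0
= 722.00


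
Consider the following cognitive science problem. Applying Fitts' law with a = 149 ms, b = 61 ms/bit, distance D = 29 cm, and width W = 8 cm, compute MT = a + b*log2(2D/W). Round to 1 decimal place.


MT = 149 + 61 * log2(2*29/8)
2D/W = 7.25
log2(7.25) = 2.858
MT = 149 + 61 * 2.858
= 323.3 ms


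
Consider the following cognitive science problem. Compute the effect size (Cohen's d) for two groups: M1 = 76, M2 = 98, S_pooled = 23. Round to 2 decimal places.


Cohen's d = (M1 - M2) / S_pooled
= (76 - 98) / 23
= -22 / 23
= -0.96


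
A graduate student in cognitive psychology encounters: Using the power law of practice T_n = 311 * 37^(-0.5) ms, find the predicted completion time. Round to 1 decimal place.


T_n = 311 * 37^(-0.5)
37^(-0.5) = 0.164399
T_n = 311 * 0.164399
= 51.1 ms


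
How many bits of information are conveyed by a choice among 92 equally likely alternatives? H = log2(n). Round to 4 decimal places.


H = log2(n)
H = log2(92)
= 6.5236


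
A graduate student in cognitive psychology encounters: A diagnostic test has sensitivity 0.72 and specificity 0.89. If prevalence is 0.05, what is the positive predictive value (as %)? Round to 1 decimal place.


PPV = (sens * prev) / (sens * prev + (1-spec) * (1-prev))
Numerator = 0.72 * 0.05 = 0.036
P(positive and no disease) = (1 - spec) * (1 - prev) = (1 - 0.89) * (1 - 0.05) = 0.1045
Denominator = 0.036 + 0.1045 = 0.1405
PPV = 0.036 / 0.1405 = 0.256228
As percentage = 25.6


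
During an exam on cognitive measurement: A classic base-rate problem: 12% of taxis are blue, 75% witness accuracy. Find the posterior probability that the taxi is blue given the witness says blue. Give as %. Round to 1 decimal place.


P(blue | says blue) = P(says blue | blue)*P(blue) / [P(says blue | blue)*P(blue) + P(says blue | not blue)*P(not blue)]
Numerator = 0.75 * 0.12 = 0.09
False identification = 0.25 * 0.88 = 0.22
P = 0.09 / (0.09 + 0.22)
= 0.09 / 0.31
As percentage = 29.0


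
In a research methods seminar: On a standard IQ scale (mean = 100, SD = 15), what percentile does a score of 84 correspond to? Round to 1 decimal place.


z = (IQ - mean) / SD
z = (84 - 100) / 15 = -1.0667
Percentile = Phi(-1.0667) * 100
Phi(-1.0667) = 0.143054
= 14.3


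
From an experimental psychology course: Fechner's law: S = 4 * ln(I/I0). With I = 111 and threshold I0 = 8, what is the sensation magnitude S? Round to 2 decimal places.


S = 4 * ln(111/8)
I/I0 = 13.875
ln(13.875) = 2.6301
S = 4 * 2.6301
= 10.52


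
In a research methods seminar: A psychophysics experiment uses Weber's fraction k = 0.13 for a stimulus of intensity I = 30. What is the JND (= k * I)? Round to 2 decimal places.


JND = k * I
JND = 0.13 * 30
= 3.90


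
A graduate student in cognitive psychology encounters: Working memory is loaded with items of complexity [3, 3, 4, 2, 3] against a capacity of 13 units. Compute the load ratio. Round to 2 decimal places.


Total complexity = 3 + 3 + 4 + 2 + 3 = 15
Load = total / capacity = 15 / 13
= 1.15


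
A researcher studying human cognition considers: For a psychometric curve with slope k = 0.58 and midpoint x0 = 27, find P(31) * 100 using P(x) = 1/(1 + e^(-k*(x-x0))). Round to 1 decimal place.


P(x) = 1/(1 + e^(-0.58*(31 - 27)))
Exponent = -0.58 * 4 = -2.32
e^(-2.32) = 0.098274
P = 1/(1 + 0.098274) = 0.91052
Percentage = 91.1


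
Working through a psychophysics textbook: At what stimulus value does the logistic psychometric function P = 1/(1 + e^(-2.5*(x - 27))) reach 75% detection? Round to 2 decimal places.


At P = 0.75: 0.75 = 1/(1 + e^(-k*(x-x0)))
Solving: e^(-k*(x-x0)) = 1/3
x = x0 + ln(3)/k
ln(3) = 1.0986
x = 27 + 1.0986/2.5
= 27 + 0.4394
= 27.44


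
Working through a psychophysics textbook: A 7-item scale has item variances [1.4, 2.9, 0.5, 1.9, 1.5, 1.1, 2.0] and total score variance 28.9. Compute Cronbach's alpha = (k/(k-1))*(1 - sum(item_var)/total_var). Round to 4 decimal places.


alpha = (k/(k-1)) * (1 - sum(s_i^2)/s_total^2)
sum(item variances) = 11.3
k/(k-1) = 7/6 = 1.166667
1 - 11.3/28.9 = 1 - 0.391003 = 0.608997
alpha = 1.166667 * 0.608997
= 0.7105


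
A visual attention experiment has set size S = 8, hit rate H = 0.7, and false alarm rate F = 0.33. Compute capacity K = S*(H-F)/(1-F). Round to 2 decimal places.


K = S * (H - F) / (1 - F)
H - F = 0.37
1 - F = 0.67
K = 8 * 0.37 / 0.67
= 4.42


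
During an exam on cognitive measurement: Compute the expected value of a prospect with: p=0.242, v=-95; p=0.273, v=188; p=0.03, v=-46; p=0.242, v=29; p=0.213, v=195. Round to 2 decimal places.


EU = sum(p_i * v_i)
0.242 * -95 = -22.99
0.273 * 188 = 51.324
0.03 * -46 = -1.38
0.242 * 29 = 7.018
0.213 * 195 = 41.535
EU = -22.99 + 51.324 + -1.38 + 7.018 + 41.535
= 75.51


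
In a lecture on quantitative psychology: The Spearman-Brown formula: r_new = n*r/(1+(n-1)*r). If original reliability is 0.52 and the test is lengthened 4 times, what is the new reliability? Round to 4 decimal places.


r_new = n*r / (1 + (n-1)*r)
Numerator = 4 * 0.52 = 2.08
Denominator = 1 + 3 * 0.52 = 2.56
r_new = 2.08 / 2.56
= 0.8125


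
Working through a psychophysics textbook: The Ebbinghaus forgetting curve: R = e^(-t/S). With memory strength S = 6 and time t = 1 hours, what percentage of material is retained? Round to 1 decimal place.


R = e^(-t/S)
-t/S = -1/6 = -0.166667
R = e^(-0.166667) = 0.846481
Percentage = 0.846481 * 100
= 84.6


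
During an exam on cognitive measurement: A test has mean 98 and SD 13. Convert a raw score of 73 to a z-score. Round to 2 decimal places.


z = (X - mu) / sigma
= (73 - 98) / 13
= -25 / 13
= -1.92


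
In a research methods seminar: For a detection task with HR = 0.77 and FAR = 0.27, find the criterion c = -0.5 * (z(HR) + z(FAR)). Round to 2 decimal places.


c = -0.5 * (z(HR) + z(FAR))
z(0.77) = 0.7388
z(0.27) = -0.6128
c = -0.5 * (0.7388 + -0.6128)
= -0.5 * 0.126
= -0.06


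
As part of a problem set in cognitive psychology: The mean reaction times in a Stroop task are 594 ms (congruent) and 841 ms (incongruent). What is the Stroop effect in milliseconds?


Stroop effect = RT(incongruent) - RT(congruent)
= 841 - 594
= 247 ms


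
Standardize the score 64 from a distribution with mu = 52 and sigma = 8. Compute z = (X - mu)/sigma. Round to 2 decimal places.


z = (X - mu) / sigma
= (64 - 52) / 8
= 12 / 8
= 1.50


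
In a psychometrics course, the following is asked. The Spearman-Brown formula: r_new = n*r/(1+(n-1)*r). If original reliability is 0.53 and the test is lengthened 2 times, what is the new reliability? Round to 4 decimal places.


r_new = n*r / (1 + (n-1)*r)
Numerator = 2 * 0.53 = 1.06
Denominator = 1 + 1 * 0.53 = 1.53
r_new = 1.06 / 1.53
= 0.6928


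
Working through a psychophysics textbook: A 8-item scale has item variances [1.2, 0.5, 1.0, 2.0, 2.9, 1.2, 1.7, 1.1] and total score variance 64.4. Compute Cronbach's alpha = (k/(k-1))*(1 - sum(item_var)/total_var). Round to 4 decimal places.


alpha = (k/(k-1)) * (1 - sum(s_i^2)/s_total^2)
sum(item variances) = 11.6
k/(k-1) = 8/7 = 1.142857
1 - 11.6/64.4 = 1 - 0.180124 = 0.819876
alpha = 1.142857 * 0.819876
= 0.9370


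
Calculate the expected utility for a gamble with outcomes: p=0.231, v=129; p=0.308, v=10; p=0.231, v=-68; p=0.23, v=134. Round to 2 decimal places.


EU = sum(p_i * v_i)
0.231 * 129 = 29.799
0.308 * 10 = 3.08
0.231 * -68 = -15.708
0.23 * 134 = 30.82
EU = 29.799 + 3.08 + -15.708 + 30.82
= 47.99


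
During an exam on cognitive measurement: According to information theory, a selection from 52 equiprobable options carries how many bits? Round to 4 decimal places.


H = log2(n)
H = log2(52)
= 5.7004


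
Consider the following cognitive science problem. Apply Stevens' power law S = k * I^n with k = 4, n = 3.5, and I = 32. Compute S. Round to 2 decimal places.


S = 4 * 32^3.5
32^3.5 = 185363.8
S = 4 * 185363.8
= 741455.20


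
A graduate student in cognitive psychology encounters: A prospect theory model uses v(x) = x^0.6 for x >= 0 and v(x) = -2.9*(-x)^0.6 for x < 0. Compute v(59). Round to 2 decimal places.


Since x = 59 >= 0, use v(x) = x^0.6
59^0.6 = 11.5481
v(59) = 11.55


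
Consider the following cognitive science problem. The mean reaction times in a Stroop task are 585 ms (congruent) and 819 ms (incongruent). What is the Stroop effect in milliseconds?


Stroop effect = RT(incongruent) - RT(congruent)
= 819 - 585
= 234 ms


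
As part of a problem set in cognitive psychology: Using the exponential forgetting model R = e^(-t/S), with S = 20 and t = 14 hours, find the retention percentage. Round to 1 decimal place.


R = e^(-t/S)
-t/S = -14/20 = -0.7
R = e^(-0.7) = 0.496585
Percentage = 0.496585 * 100
= 49.7


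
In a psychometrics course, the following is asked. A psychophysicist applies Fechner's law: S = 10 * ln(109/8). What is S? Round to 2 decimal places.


S = 10 * ln(109/8)
I/I0 = 13.625
ln(13.625) = 2.6119
S = 10 * 2.6119
= 26.12


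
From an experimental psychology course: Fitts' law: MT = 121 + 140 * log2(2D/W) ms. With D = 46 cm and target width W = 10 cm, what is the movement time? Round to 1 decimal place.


MT = 121 + 140 * log2(2*46/10)
2D/W = 9.2
log2(9.2) = 3.2016
MT = 121 + 140 * 3.2016
= 569.2 ms


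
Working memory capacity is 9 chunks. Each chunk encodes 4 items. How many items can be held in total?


Total items = chunks * items_per_chunk
= 9 * 4
= 36


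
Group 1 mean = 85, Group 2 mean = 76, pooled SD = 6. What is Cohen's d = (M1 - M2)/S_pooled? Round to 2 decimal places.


Cohen's d = (M1 - M2) / S_pooled
= (85 - 76) / 6
= 9 / 6
= 1.50


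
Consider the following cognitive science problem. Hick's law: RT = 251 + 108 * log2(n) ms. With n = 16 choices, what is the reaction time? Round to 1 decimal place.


RT = 251 + 108 * log2(16)
log2(16) = 4.0
RT = 251 + 108 * 4.0
= 251 + 432.0
= 683.0 ms


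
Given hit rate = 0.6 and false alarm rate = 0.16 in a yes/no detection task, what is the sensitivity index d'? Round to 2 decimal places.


d' = z(HR) - z(FAR)
z(0.6) = 0.2533
z(0.16) = -0.9945
d' = 0.2533 - -0.9945
= 1.25


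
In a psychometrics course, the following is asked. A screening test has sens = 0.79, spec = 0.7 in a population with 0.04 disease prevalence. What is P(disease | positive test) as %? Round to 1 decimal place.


PPV = (sens * prev) / (sens * prev + (1-spec) * (1-prev))
Numerator = 0.79 * 0.04 = 0.0316
P(positive and no disease) = (1 - spec) * (1 - prev) = (1 - 0.7) * (1 - 0.04) = 0.288
Denominator = 0.0316 + 0.288 = 0.3196
PPV = 0.0316 / 0.3196 = 0.098874
As percentage = 9.9


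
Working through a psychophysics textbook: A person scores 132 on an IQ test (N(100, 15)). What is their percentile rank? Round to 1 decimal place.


z = (IQ - mean) / SD
z = (132 - 100) / 15 = 2.1333
Percentile = Phi(2.1333) * 100
Phi(2.1333) = 0.98355
= 98.4


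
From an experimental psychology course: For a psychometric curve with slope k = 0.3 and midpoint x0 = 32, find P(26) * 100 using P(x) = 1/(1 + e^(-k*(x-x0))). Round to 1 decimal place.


P(x) = 1/(1 + e^(-0.3*(26 - 32)))
Exponent = -0.3 * -6 = 1.8
e^(1.8) = 6.049647
P = 1/(1 + 6.049647) = 0.141851
Percentage = 14.2


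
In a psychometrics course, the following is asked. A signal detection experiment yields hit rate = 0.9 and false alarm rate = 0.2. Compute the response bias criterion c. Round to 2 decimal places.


c = -0.5 * (z(HR) + z(FAR))
z(0.9) = 1.2816
z(0.2) = -0.8416
c = -0.5 * (1.2816 + -0.8416)
= -0.5 * 0.44
= -0.22


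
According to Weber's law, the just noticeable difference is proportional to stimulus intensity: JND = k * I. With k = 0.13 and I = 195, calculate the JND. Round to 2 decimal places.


JND = k * I
JND = 0.13 * 195
= 25.35


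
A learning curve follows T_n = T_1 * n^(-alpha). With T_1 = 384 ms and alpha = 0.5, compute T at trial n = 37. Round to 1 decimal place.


T_n = 384 * 37^(-0.5)
37^(-0.5) = 0.164399
T_n = 384 * 0.164399
= 63.1 ms


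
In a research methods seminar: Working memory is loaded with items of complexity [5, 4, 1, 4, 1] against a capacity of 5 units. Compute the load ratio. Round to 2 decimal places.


Total complexity = 5 + 4 + 1 + 4 + 1 = 15
Load = total / capacity = 15 / 5
= 3.00


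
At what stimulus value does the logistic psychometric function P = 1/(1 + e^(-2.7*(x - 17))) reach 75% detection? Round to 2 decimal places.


At P = 0.75: 0.75 = 1/(1 + e^(-k*(x-x0)))
Solving: e^(-k*(x-x0)) = 1/3
x = x0 + ln(3)/k
ln(3) = 1.0986
x = 17 + 1.0986/2.7
= 17 + 0.4069
= 17.41


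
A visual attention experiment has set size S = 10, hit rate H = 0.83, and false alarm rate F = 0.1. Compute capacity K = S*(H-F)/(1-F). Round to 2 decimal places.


K = S * (H - F) / (1 - F)
H - F = 0.73
1 - F = 0.9
K = 10 * 0.73 / 0.9
= 8.11


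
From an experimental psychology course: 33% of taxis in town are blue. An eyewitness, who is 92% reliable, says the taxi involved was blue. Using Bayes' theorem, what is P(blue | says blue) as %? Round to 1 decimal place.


P(blue | says blue) = P(says blue | blue)*P(blue) / [P(says blue | blue)*P(blue) + P(says blue | not blue)*P(not blue)]
Numerator = 0.92 * 0.33 = 0.3036
False identification = 0.08 * 0.67 = 0.0536
P = 0.3036 / (0.3036 + 0.0536)
= 0.3036 / 0.3572
As percentage = 85.0


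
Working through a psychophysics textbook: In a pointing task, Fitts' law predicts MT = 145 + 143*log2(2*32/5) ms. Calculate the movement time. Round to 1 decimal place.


MT = 145 + 143 * log2(2*32/5)
2D/W = 12.8
log2(12.8) = 3.6781
MT = 145 + 143 * 3.6781
= 671.0 ms


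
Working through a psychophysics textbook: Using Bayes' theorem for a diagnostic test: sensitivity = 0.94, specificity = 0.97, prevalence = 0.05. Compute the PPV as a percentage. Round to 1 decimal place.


PPV = (sens * prev) / (sens * prev + (1-spec) * (1-prev))
Numerator = 0.94 * 0.05 = 0.047
P(positive and no disease) = (1 - spec) * (1 - prev) = (1 - 0.97) * (1 - 0.05) = 0.0285
Denominator = 0.047 + 0.0285 = 0.0755
PPV = 0.047 / 0.0755 = 0.622517
As percentage = 62.3


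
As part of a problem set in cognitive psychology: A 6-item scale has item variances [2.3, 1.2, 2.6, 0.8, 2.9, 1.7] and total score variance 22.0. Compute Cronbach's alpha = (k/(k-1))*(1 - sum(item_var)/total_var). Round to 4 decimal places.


alpha = (k/(k-1)) * (1 - sum(s_i^2)/s_total^2)
sum(item variances) = 11.5
k/(k-1) = 6/5 = 1.2
1 - 11.5/22.0 = 1 - 0.522727 = 0.477273
alpha = 1.2 * 0.477273
= 0.5727


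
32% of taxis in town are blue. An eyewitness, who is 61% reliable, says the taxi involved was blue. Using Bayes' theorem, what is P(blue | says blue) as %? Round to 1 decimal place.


P(blue | says blue) = P(says blue | blue)*P(blue) / [P(says blue | blue)*P(blue) + P(says blue | not blue)*P(not blue)]
Numerator = 0.61 * 0.32 = 0.1952
False identification = 0.39 * 0.68 = 0.2652
P = 0.1952 / (0.1952 + 0.2652)
= 0.1952 / 0.4604
As percentage = 42.4


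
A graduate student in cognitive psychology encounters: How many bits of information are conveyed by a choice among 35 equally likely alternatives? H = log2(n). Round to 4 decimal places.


H = log2(n)
H = log2(35)
= 5.1293


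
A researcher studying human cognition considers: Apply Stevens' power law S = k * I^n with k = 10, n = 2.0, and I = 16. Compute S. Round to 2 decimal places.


S = 10 * 16^2.0
16^2.0 = 256.0
S = 10 * 256.0
= 2560.00


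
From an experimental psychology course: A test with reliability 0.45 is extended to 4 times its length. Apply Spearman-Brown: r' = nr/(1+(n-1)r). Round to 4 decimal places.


r_new = n*r / (1 + (n-1)*r)
Numerator = 4 * 0.45 = 1.8
Denominator = 1 + 3 * 0.45 = 2.35
r_new = 1.8 / 2.35
= 0.7660


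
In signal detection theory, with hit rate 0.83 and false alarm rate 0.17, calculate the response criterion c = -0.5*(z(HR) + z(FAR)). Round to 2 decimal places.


c = -0.5 * (z(HR) + z(FAR))
z(0.83) = 0.9542
z(0.17) = -0.9542
c = -0.5 * (0.9542 + -0.9542)
= -0.5 * 0.0
= 0.00


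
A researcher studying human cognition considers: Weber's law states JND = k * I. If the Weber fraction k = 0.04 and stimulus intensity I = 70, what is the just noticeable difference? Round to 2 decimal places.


JND = k * I
JND = 0.04 * 70
= 2.80


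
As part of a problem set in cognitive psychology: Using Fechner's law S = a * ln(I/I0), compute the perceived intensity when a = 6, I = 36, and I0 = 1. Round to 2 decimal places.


S = 6 * ln(36/1)
I/I0 = 36.0
ln(36.0) = 3.5835
S = 6 * 3.5835
= 21.50


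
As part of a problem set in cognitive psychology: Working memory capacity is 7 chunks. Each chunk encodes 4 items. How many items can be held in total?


Total items = chunks * items_per_chunk
= 7 * 4
= 28


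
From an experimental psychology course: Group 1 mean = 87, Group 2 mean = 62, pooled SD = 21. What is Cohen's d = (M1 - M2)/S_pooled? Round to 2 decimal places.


Cohen's d = (M1 - M2) / S_pooled
= (87 - 62) / 21
= 25 / 21
= 1.19


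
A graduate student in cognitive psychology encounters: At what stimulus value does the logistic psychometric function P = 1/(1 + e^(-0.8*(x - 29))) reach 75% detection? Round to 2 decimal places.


At P = 0.75: 0.75 = 1/(1 + e^(-k*(x-x0)))
Solving: e^(-k*(x-x0)) = 1/3
x = x0 + ln(3)/k
ln(3) = 1.0986
x = 29 + 1.0986/0.8
= 29 + 1.3732
= 30.37


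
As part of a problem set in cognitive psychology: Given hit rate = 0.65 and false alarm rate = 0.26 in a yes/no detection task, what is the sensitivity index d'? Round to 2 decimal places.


d' = z(HR) - z(FAR)
z(0.65) = 0.3853
z(0.26) = -0.6433
d' = 0.3853 - -0.6433
= 1.03


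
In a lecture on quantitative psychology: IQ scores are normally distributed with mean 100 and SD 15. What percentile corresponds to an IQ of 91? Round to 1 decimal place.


z = (IQ - mean) / SD
z = (91 - 100) / 15 = -0.6
Percentile = Phi(-0.6) * 100
Phi(-0.6) = 0.274253
= 27.4


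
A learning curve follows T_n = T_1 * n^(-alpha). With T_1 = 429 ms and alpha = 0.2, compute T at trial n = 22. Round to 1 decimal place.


T_n = 429 * 22^(-0.2)
22^(-0.2) = 0.538909
T_n = 429 * 0.538909
= 231.2 ms


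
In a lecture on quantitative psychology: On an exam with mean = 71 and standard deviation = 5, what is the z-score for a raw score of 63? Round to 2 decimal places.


z = (X - mu) / sigma
= (63 - 71) / 5
= -8 / 5
= -1.60


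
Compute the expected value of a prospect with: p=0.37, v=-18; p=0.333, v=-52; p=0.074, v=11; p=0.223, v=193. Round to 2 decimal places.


EU = sum(p_i * v_i)
0.37 * -18 = -6.66
0.333 * -52 = -17.316
0.074 * 11 = 0.814
0.223 * 193 = 43.039
EU = -6.66 + -17.316 + 0.814 + 43.039
= 19.88


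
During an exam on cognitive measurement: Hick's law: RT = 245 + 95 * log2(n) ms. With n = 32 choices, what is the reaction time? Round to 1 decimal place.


RT = 245 + 95 * log2(32)
log2(32) = 5.0
RT = 245 + 95 * 5.0
= 245 + 475.0
= 720.0 ms


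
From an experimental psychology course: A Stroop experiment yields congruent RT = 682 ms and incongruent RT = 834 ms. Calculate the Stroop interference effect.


Stroop effect = RT(incongruent) - RT(congruent)
= 834 - 682
= 152 ms


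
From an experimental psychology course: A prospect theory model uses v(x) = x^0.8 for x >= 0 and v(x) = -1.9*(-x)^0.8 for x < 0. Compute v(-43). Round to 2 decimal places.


Since x = -43 < 0, use v(x) = -lambda*(-x)^alpha
(-x) = 43
43^0.8 = 20.2663
v(-43) = -1.9 * 20.2663
= -38.51


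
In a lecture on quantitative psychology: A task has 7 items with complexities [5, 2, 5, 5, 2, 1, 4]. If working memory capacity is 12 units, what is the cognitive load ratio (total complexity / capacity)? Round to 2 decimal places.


Total complexity = 5 + 2 + 5 + 5 + 2 + 1 + 4 = 24
Load = total / capacity = 24 / 12
= 2.00


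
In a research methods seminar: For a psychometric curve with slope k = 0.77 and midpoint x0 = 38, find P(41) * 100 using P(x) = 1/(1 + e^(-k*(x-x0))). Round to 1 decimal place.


P(x) = 1/(1 + e^(-0.77*(41 - 38)))
Exponent = -0.77 * 3 = -2.31
e^(-2.31) = 0.099261
P = 1/(1 + 0.099261) = 0.909702
Percentage = 91.0


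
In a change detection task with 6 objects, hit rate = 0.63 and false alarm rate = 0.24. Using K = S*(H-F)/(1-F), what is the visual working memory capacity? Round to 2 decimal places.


K = S * (H - F) / (1 - F)
H - F = 0.39
1 - F = 0.76
K = 6 * 0.39 / 0.76
= 3.08


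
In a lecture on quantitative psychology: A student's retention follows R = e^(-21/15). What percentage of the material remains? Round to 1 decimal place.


R = e^(-t/S)
-t/S = -21/15 = -1.4
R = e^(-1.4) = 0.246597
Percentage = 0.246597 * 100
= 24.7


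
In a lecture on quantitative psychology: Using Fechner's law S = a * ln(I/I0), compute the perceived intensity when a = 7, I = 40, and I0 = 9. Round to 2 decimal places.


S = 7 * ln(40/9)
I/I0 = 4.444444
ln(4.444444) = 1.4917
S = 7 * 1.4917
= 10.44


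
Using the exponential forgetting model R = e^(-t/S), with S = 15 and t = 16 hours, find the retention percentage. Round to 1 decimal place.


R = e^(-t/S)
-t/S = -16/15 = -1.066667
R = e^(-1.066667) = 0.344154
Percentage = 0.344154 * 100
= 34.4


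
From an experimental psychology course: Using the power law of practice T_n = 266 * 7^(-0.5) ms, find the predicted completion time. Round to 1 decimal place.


T_n = 266 * 7^(-0.5)
7^(-0.5) = 0.377964
T_n = 266 * 0.377964
= 100.5 ms


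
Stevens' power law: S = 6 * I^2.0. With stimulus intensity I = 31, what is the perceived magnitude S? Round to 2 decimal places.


S = 6 * 31^2.0
31^2.0 = 961.0
S = 6 * 961.0
= 5766.00


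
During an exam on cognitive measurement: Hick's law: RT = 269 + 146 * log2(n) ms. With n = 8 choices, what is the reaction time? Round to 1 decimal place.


RT = 269 + 146 * log2(8)
log2(8) = 3.0
RT = 269 + 146 * 3.0
= 269 + 438.0
= 707.0 ms


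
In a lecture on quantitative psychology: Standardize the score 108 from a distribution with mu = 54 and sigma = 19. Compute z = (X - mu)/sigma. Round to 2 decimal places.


z = (X - mu) / sigma
= (108 - 54) / 19
= 54 / 19
= 2.84


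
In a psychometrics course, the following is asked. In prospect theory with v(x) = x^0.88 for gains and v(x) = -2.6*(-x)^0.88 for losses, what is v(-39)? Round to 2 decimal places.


Since x = -39 < 0, use v(x) = -lambda*(-x)^alpha
(-x) = 39
39^0.88 = 25.1268
v(-39) = -2.6 * 25.1268
= -65.33


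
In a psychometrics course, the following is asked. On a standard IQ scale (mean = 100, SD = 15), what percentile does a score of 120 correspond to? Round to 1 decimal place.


z = (IQ - mean) / SD
z = (120 - 100) / 15 = 1.3333
Percentile = Phi(1.3333) * 100
Phi(1.3333) = 0.908783
= 90.9


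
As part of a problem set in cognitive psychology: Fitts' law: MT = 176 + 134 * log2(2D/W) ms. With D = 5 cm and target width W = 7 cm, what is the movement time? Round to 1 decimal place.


MT = 176 + 134 * log2(2*5/7)
2D/W = 1.428571
log2(1.428571) = 0.5146
MT = 176 + 134 * 0.5146
= 245.0 ms


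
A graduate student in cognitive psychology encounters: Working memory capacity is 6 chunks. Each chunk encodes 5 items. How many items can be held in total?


Total items = chunks * items_per_chunk
= 6 * 5
= 30


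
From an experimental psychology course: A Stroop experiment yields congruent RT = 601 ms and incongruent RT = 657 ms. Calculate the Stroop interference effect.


Stroop effect = RT(incongruent) - RT(congruent)
= 657 - 601
= 56 ms


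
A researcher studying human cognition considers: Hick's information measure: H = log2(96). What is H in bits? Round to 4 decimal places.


H = log2(n)
H = log2(96)
= 6.5850


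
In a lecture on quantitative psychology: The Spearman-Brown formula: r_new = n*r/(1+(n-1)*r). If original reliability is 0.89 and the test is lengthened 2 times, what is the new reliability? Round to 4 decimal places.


r_new = n*r / (1 + (n-1)*r)
Numerator = 2 * 0.89 = 1.78
Denominator = 1 + 1 * 0.89 = 1.89
r_new = 1.78 / 1.89
= 0.9418


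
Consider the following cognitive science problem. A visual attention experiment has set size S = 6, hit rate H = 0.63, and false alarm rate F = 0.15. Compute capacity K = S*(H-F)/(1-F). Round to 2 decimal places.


K = S * (H - F) / (1 - F)
H - F = 0.48
1 - F = 0.85
K = 6 * 0.48 / 0.85
= 3.39


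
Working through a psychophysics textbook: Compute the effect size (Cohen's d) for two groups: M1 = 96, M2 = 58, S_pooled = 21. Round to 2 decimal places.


Cohen's d = (M1 - M2) / S_pooled
= (96 - 58) / 21
= 38 / 21
= 1.81


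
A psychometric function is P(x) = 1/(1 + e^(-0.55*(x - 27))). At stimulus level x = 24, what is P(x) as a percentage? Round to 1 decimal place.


P(x) = 1/(1 + e^(-0.55*(24 - 27)))
Exponent = -0.55 * -3 = 1.65
e^(1.65) = 5.20698
P = 1/(1 + 5.20698) = 0.161109
Percentage = 16.1


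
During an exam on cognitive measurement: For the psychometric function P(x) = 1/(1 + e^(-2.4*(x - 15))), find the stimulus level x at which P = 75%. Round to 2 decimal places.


At P = 0.75: 0.75 = 1/(1 + e^(-k*(x-x0)))
Solving: e^(-k*(x-x0)) = 1/3
x = x0 + ln(3)/k
ln(3) = 1.0986
x = 15 + 1.0986/2.4
= 15 + 0.4578
= 15.46


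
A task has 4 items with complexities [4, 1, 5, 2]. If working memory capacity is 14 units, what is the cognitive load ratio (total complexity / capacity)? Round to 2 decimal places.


Total complexity = 4 + 1 + 5 + 2 = 12
Load = total / capacity = 12 / 14
= 0.86


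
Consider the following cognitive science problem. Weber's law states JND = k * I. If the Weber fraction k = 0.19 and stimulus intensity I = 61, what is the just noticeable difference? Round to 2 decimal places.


JND = k * I
JND = 0.19 * 61
= 11.59


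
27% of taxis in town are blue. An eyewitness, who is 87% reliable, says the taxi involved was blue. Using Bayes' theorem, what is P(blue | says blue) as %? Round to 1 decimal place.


P(blue | says blue) = P(says blue | blue)*P(blue) / [P(says blue | blue)*P(blue) + P(says blue | not blue)*P(not blue)]
Numerator = 0.87 * 0.27 = 0.2349
False identification = 0.13 * 0.73 = 0.0949
P = 0.2349 / (0.2349 + 0.0949)
= 0.2349 / 0.3298
As percentage = 71.2


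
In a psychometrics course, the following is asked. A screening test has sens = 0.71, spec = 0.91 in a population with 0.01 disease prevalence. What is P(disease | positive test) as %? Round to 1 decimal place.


PPV = (sens * prev) / (sens * prev + (1-spec) * (1-prev))
Numerator = 0.71 * 0.01 = 0.0071
P(positive and no disease) = (1 - spec) * (1 - prev) = (1 - 0.91) * (1 - 0.01) = 0.0891
Denominator = 0.0071 + 0.0891 = 0.0962
PPV = 0.0071 / 0.0962 = 0.073805
As percentage = 7.4


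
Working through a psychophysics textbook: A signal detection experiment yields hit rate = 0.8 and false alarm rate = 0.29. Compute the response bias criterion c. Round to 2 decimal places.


c = -0.5 * (z(HR) + z(FAR))
z(0.8) = 0.8416
z(0.29) = -0.5534
c = -0.5 * (0.8416 + -0.5534)
= -0.5 * 0.2882
= -0.14


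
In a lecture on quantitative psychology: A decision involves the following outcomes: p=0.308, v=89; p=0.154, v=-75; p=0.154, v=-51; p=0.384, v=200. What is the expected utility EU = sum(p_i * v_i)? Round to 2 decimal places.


EU = sum(p_i * v_i)
0.308 * 89 = 27.412
0.154 * -75 = -11.55
0.154 * -51 = -7.854
0.384 * 200 = 76.8
EU = 27.412 + -11.55 + -7.854 + 76.8
= 84.81


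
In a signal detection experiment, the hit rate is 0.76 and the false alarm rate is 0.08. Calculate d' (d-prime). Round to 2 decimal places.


d' = z(HR) - z(FAR)
z(0.76) = 0.7063
z(0.08) = -1.4051
d' = 0.7063 - -1.4051
= 2.11


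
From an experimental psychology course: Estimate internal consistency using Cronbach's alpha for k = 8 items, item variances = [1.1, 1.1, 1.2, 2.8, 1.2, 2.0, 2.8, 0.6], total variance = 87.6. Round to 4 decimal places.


alpha = (k/(k-1)) * (1 - sum(s_i^2)/s_total^2)
sum(item variances) = 12.8
k/(k-1) = 8/7 = 1.142857
1 - 12.8/87.6 = 1 - 0.146119 = 0.853881
alpha = 1.142857 * 0.853881
= 0.9759


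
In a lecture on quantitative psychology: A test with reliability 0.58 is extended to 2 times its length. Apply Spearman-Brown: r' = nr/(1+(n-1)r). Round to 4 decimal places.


r_new = n*r / (1 + (n-1)*r)
Numerator = 2 * 0.58 = 1.16
Denominator = 1 + 1 * 0.58 = 1.58
r_new = 1.16 / 1.58
= 0.7342


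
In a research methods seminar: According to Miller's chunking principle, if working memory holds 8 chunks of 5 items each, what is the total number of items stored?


Total items = chunks * items_per_chunk
= 8 * 5
= 40


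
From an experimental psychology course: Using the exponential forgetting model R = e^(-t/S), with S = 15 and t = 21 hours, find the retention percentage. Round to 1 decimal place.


R = e^(-t/S)
-t/S = -21/15 = -1.4
R = e^(-1.4) = 0.246597
Percentage = 0.246597 * 100
= 24.7


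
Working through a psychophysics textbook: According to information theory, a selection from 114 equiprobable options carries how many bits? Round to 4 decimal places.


H = log2(n)
H = log2(114)
= 6.8329


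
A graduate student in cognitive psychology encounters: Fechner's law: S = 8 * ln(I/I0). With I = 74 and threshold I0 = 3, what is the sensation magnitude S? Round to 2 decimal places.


S = 8 * ln(74/3)
I/I0 = 24.666667
ln(24.666667) = 3.2055
S = 8 * 3.2055
= 25.64


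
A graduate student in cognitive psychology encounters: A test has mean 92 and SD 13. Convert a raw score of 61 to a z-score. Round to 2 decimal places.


z = (X - mu) / sigma
= (61 - 92) / 13
= -31 / 13
= -2.38


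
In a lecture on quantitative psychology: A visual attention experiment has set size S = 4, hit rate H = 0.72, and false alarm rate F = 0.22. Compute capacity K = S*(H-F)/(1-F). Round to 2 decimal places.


K = S * (H - F) / (1 - F)
H - F = 0.5
1 - F = 0.78
K = 4 * 0.5 / 0.78
= 2.56


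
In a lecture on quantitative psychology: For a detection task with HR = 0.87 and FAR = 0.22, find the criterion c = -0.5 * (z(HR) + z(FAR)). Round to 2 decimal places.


c = -0.5 * (z(HR) + z(FAR))
z(0.87) = 1.1264
z(0.22) = -0.7722
c = -0.5 * (1.1264 + -0.7722)
= -0.5 * 0.3542
= -0.18


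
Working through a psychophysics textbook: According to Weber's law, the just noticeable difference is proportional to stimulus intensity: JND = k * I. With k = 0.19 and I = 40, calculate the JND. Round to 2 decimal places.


JND = k * I
JND = 0.19 * 40
= 7.60


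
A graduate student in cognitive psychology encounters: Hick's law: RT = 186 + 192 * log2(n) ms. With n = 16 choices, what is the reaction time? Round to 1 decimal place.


RT = 186 + 192 * log2(16)
log2(16) = 4.0
RT = 186 + 192 * 4.0
= 186 + 768.0
= 954.0 ms


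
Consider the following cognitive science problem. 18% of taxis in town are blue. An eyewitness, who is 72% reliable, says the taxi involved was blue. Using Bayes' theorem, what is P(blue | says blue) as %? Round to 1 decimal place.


P(blue | says blue) = P(says blue | blue)*P(blue) / [P(says blue | blue)*P(blue) + P(says blue | not blue)*P(not blue)]
Numerator = 0.72 * 0.18 = 0.1296
False identification = 0.28 * 0.82 = 0.2296
P = 0.1296 / (0.1296 + 0.2296)
= 0.1296 / 0.3592
As percentage = 36.1


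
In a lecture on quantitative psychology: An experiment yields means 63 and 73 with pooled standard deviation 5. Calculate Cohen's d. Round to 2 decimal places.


Cohen's d = (M1 - M2) / S_pooled
= (63 - 73) / 5
= -10 / 5
= -2.00


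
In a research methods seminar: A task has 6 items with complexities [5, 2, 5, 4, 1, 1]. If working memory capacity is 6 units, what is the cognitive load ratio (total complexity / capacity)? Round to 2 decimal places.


Total complexity = 5 + 2 + 5 + 4 + 1 + 1 = 18
Load = total / capacity = 18 / 6
= 3.00


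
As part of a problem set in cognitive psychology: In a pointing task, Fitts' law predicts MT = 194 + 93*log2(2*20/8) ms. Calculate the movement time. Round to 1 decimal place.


MT = 194 + 93 * log2(2*20/8)
2D/W = 5.0
log2(5.0) = 2.3219
MT = 194 + 93 * 2.3219
= 409.9 ms


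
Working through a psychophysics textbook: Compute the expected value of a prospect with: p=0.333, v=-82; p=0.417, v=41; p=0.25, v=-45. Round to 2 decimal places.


EU = sum(p_i * v_i)
0.333 * -82 = -27.306
0.417 * 41 = 17.097
0.25 * -45 = -11.25
EU = -27.306 + 17.097 + -11.25
= -21.46


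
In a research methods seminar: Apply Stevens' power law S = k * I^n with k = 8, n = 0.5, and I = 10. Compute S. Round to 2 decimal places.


S = 8 * 10^0.5
10^0.5 = 3.1623
S = 8 * 3.1623
= 25.30


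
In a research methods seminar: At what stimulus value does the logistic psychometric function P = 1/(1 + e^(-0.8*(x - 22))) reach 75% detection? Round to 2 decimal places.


At P = 0.75: 0.75 = 1/(1 + e^(-k*(x-x0)))
Solving: e^(-k*(x-x0)) = 1/3
x = x0 + ln(3)/k
ln(3) = 1.0986
x = 22 + 1.0986/0.8
= 22 + 1.3732
= 23.37


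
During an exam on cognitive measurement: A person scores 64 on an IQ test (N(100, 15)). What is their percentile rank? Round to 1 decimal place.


z = (IQ - mean) / SD
z = (64 - 100) / 15 = -2.4
Percentile = Phi(-2.4) * 100
Phi(-2.4) = 0.008198
= 0.8


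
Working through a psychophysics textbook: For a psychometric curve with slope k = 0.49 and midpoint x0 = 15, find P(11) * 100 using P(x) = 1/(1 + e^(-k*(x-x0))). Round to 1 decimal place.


P(x) = 1/(1 + e^(-0.49*(11 - 15)))
Exponent = -0.49 * -4 = 1.96
e^(1.96) = 7.099327
P = 1/(1 + 7.099327) = 0.123467
Percentage = 12.3


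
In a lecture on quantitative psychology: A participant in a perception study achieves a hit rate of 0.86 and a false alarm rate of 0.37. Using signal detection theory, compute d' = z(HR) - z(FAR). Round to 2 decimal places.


d' = z(HR) - z(FAR)
z(0.86) = 1.0803
z(0.37) = -0.3319
d' = 1.0803 - -0.3319
= 1.41


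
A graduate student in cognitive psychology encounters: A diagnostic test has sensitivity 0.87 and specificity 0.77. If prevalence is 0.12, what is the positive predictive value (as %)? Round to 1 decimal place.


PPV = (sens * prev) / (sens * prev + (1-spec) * (1-prev))
Numerator = 0.87 * 0.12 = 0.1044
P(positive and no disease) = (1 - spec) * (1 - prev) = (1 - 0.77) * (1 - 0.12) = 0.2024
Denominator = 0.1044 + 0.2024 = 0.3068
PPV = 0.1044 / 0.3068 = 0.340287
As percentage = 34.0


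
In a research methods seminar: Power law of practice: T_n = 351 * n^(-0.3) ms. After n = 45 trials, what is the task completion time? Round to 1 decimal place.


T_n = 351 * 45^(-0.3)
45^(-0.3) = 0.31918
T_n = 351 * 0.31918
= 112.0 ms


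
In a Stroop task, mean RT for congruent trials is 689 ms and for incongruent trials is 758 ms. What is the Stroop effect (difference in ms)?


Stroop effect = RT(incongruent) - RT(congruent)
= 758 - 689
= 69 ms


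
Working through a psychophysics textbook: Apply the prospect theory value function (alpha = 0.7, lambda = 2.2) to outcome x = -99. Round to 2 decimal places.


Since x = -99 < 0, use v(x) = -lambda*(-x)^alpha
(-x) = 99
99^0.7 = 24.9428
v(-99) = -2.2 * 24.9428
= -54.87
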